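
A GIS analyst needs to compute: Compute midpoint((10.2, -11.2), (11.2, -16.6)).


M = ((10.2+11.2)/2, ((-11.2)+(-16.6))/2)
= (10.7, -13.9)

(10.7, -13.9)


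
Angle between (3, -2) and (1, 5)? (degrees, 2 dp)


u.v = -7, |u| = sqrt(13) = 3.6056, |v| = sqrt(26) = 5.099
cos(theta) = u.v/(|u||v|) = -7/sqrt(338) = -0.38075
theta = acos(-0.38075) = 112.38 degrees

112.38 degrees


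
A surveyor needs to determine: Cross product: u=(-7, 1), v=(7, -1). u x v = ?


u x v = u_x*v_y - u_y*v_x = (-7)*(-1) - 1*7
= 7 - 7 = 0

0


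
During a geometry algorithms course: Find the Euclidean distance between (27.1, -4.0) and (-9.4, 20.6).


dx=-36.5, dy=24.6
d^2 = (-36.5)^2 + 24.6^2 = 1937.41
d = sqrt(1937.41) = 44.016

44.016


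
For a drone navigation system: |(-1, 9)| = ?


|u| = sqrt((-1)^2 + 9^2) = sqrt(82) = 9.0554

9.0554


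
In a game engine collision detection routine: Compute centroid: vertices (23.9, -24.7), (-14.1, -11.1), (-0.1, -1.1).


Centroid = ((x_A+x_B+x_C)/3, (y_A+y_B+y_C)/3)
= ((23.9+(-14.1)+(-0.1))/3, ((-24.7)+(-11.1)+(-1.1))/3)
= (3.2333, -12.3)

(3.2333, -12.3)


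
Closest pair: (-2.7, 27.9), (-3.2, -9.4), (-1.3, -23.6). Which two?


d(P0,P1) = 37.3034, d(P0,P2) = 51.519, d(P1,P2) = 14.3265
Closest: P1 and P2

Closest pair: (-3.2, -9.4) and (-1.3, -23.6), distance = 14.3265


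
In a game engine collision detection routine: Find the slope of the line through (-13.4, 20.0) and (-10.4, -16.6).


slope = (y2-y1)/(x2-x1) = ((-16.6)-20)/((-10.4)-(-13.4)) = (-36.6)/3 = -12.2

-12.2


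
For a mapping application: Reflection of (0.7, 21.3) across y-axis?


Reflection over y-axis: (x,y) -> (-x,y)
(0.7, 21.3) -> (-0.7, 21.3)

(-0.7, 21.3)


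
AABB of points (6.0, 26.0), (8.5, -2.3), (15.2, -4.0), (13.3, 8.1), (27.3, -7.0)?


x range: [6, 27.3]
y range: [-7, 26]
Bounding box: (6,-7) to (27.3,26)

(6,-7) to (27.3,26)


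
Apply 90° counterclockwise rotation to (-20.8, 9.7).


90° CCW: (x,y) -> (-y, x)
(-20.8,9.7) -> (-9.7, -20.8)

(-9.7, -20.8)


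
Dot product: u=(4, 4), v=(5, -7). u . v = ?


u . v = u_x*v_x + u_y*v_y = 4*5 + 4*(-7)
= 20 + (-28) = -8

-8


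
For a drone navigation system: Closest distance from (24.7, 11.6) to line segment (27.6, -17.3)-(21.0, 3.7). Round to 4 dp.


Project P onto AB: t = 1 (clamped to [0,1])
Closest point on segment: (21, 3.7)
Distance: 8.7235

8.7235


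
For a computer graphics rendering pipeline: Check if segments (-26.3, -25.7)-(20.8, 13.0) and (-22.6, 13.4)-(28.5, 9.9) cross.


Cross products: d1=-2010.96, d2=131.46, d3=1698.42, d4=-444
d1*d2 < 0 and d3*d4 < 0? yes

Yes, they intersect


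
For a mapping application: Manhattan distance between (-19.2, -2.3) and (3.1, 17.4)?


|(-19.2)-3.1| + |(-2.3)-17.4| = 22.3 + 19.7 = 42

42


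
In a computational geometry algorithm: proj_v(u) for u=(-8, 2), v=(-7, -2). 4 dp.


u.v = 52, |v| = sqrt(53) = 7.2801
Scalar projection = u.v / |v| = 52 / sqrt(53) = 7.1427

7.1427


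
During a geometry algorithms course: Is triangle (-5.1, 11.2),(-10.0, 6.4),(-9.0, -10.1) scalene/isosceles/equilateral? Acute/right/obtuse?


Side lengths squared: AB^2=47.05, BC^2=273.25, CA^2=468.9
Sorted: [47.05, 273.25, 468.9]
By sides: Scalene, By angles: Obtuse

Scalene, Obtuse


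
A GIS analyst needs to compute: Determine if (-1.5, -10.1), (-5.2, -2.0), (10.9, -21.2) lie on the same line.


Cross product: ((-5.2)-(-1.5))*((-21.2)-(-10.1)) - ((-2)-(-10.1))*(10.9-(-1.5))
= -59.37

No, not collinear


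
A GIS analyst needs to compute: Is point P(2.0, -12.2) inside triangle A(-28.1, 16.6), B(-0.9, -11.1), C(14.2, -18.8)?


Cross products: AB x AP = 50.41, BC x BP = 5.72, CA x CP = 152.7
All same sign? yes

Yes, inside


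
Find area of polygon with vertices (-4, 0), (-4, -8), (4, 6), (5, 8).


Shoelace sum: ((-4)*(-8) - (-4)*0) + ((-4)*6 - 4*(-8)) + (4*8 - 5*6) + (5*0 - (-4)*8)
= 74
Area = |74|/2 = 37

37


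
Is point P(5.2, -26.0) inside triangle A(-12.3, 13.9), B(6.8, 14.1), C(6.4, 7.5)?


Cross products: AB x AP = -765.59, BC x BP = 5.48, CA x CP = 634.13
All same sign? no

No, outside


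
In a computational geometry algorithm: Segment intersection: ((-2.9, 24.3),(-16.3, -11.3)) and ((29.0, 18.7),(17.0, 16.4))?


Cross products: d1=-140.57, d2=255.81, d3=1210.68, d4=814.3
d1*d2 < 0 and d3*d4 < 0? no

No, they don't intersect


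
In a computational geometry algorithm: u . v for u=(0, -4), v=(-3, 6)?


u . v = u_x*v_x + u_y*v_y = 0*(-3) + (-4)*6
= 0 + (-24) = -24

-24


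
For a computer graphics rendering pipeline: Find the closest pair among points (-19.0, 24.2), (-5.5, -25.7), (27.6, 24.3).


d(P0,P1) = 51.6939, d(P0,P2) = 46.6001, d(P1,P2) = 59.9634
Closest: P0 and P2

Closest pair: (-19.0, 24.2) and (27.6, 24.3), distance = 46.6001


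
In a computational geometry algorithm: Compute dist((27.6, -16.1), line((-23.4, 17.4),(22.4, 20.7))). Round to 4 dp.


|cross product| = 1702.6
|line direction| = sqrt(2108.53) = 45.9187
Distance = 1702.6/sqrt(2108.53) = 37.0785

37.0785


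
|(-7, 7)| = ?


|u| = sqrt((-7)^2 + 7^2) = sqrt(98) = 9.8995

9.8995


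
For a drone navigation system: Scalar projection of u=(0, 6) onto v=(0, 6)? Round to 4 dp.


u.v = 36, |v| = sqrt(36) = 6
Scalar projection = u.v / |v| = 36 / sqrt(36) = 6

6


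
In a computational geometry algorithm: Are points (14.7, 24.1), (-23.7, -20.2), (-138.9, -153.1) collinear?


Cross product: ((-23.7)-14.7)*((-153.1)-24.1) - ((-20.2)-24.1)*((-138.9)-14.7)
= 0

Yes, collinear


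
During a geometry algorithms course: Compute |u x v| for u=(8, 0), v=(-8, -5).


|u x v| = |8*(-5) - 0*(-8)|
= |(-40) - 0| = 40

40


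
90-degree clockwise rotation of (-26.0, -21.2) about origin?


90° CW: (x,y) -> (y, -x)
(-26,-21.2) -> (-21.2, 26)

(-21.2, 26)


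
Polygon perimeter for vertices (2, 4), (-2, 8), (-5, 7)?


Sides: (2, 4)->(-2, 8): sqrt(32) = 5.656854, (-2, 8)->(-5, 7): sqrt(10) = 3.162278, (-5, 7)->(2, 4): sqrt(58) = 7.615773
Sum = 16.434905
Perimeter = 16.4349

16.4349


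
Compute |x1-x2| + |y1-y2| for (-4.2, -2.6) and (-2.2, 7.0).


|(-4.2)-(-2.2)| + |(-2.6)-7| = 2 + 9.6 = 11.6

11.6


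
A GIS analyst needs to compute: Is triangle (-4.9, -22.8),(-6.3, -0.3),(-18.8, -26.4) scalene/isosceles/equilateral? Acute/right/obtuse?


Side lengths squared: AB^2=508.21, BC^2=837.46, CA^2=206.17
Sorted: [206.17, 508.21, 837.46]
By sides: Scalene, By angles: Obtuse

Scalene, Obtuse


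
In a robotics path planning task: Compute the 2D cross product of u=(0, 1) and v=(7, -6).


u x v = u_x*v_y - u_y*v_x = 0*(-6) - 1*7
= 0 - 7 = -7

-7


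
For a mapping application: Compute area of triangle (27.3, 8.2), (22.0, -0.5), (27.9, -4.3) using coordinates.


Area = |x_A(y_B-y_C) + x_B(y_C-y_A) + x_C(y_A-y_B)|/2
= |103.74 + (-275) + 242.73|/2
= 71.47/2 = 35.735

35.735


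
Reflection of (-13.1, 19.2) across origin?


Reflection over origin: (x,y) -> (-x,-y)
(-13.1, 19.2) -> (13.1, -19.2)

(13.1, -19.2)


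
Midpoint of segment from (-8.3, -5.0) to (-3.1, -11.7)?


M = (((-8.3)+(-3.1))/2, ((-5)+(-11.7))/2)
= (-5.7, -8.35)

(-5.7, -8.35)


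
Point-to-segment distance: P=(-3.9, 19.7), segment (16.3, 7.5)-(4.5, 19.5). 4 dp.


Project P onto AB: t = 1 (clamped to [0,1])
Closest point on segment: (4.5, 19.5)
Distance: 8.4024

8.4024


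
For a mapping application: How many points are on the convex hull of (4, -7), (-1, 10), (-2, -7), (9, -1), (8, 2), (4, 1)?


Convex hull vertices (CCW): (-2, -7), (4, -7), (9, -1), (8, 2), (-1, 10)
Count = 5

5


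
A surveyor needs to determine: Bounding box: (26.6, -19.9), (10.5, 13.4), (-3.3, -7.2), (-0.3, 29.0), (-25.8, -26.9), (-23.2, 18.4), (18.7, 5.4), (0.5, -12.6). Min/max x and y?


x range: [-25.8, 26.6]
y range: [-26.9, 29]
Bounding box: (-25.8,-26.9) to (26.6,29)

(-25.8,-26.9) to (26.6,29)


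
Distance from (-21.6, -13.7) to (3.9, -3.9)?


dx=25.5, dy=9.8
d^2 = 25.5^2 + 9.8^2 = 746.29
d = sqrt(746.29) = 27.3183

27.3183


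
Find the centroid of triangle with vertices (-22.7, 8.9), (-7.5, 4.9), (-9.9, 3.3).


Centroid = ((x_A+x_B+x_C)/3, (y_A+y_B+y_C)/3)
= (((-22.7)+(-7.5)+(-9.9))/3, (8.9+4.9+3.3)/3)
= (-13.3667, 5.7)

(-13.3667, 5.7)


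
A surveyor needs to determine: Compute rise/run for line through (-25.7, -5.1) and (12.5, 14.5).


slope = (y2-y1)/(x2-x1) = (14.5-(-5.1))/(12.5-(-25.7)) = 19.6/38.2 = 0.5131

0.5131


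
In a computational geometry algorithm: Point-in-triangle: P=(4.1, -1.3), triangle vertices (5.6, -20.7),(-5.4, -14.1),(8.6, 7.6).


Cross products: AB x AP = -203.5, BC x BP = -26.95, CA x CP = -100.65
All same sign? yes

Yes, inside


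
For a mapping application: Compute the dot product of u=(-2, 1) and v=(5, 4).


u . v = u_x*v_x + u_y*v_y = (-2)*5 + 1*4
= (-10) + 4 = -6

-6


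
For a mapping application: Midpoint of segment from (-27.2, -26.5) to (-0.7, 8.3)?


M = (((-27.2)+(-0.7))/2, ((-26.5)+8.3)/2)
= (-13.95, -9.1)

(-13.95, -9.1)


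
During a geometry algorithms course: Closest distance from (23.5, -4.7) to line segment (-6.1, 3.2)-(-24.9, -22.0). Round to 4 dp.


Project P onto AB: t = 0 (clamped to [0,1])
Closest point on segment: (-6.1, 3.2)
Distance: 30.6361

30.6361


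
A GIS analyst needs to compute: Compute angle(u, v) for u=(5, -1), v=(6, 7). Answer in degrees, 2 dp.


u.v = 23, |u| = sqrt(26) = 5.099, |v| = sqrt(85) = 9.2195
cos(theta) = u.v/(|u||v|) = 23/sqrt(2210) = 0.489251
theta = acos(0.489251) = 60.71 degrees

60.71 degrees


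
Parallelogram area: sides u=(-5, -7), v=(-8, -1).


|u x v| = |(-5)*(-1) - (-7)*(-8)|
= |5 - 56| = 51

51


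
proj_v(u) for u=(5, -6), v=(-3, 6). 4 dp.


u.v = -51, |v| = sqrt(45) = 6.7082
Scalar projection = u.v / |v| = -51 / sqrt(45) = -7.6026

-7.6026


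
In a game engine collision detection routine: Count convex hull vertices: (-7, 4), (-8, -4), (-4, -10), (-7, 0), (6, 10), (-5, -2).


Convex hull vertices (CCW): (-8, -4), (-4, -10), (6, 10), (-7, 4)
Count = 4

4


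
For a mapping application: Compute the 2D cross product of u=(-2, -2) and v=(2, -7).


u x v = u_x*v_y - u_y*v_x = (-2)*(-7) - (-2)*2
= 14 - (-4) = 18

18


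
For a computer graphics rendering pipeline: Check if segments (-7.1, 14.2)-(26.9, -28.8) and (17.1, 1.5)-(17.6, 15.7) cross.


Cross products: d1=349.99, d2=-154.31, d3=608.8, d4=1113.1
d1*d2 < 0 and d3*d4 < 0? no

No, they don't intersect


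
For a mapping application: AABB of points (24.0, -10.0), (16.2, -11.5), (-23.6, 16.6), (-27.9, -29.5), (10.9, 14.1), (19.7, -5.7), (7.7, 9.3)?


x range: [-27.9, 24]
y range: [-29.5, 16.6]
Bounding box: (-27.9,-29.5) to (24,16.6)

(-27.9,-29.5) to (24,16.6)


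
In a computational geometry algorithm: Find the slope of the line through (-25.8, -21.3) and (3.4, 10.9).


slope = (y2-y1)/(x2-x1) = (10.9-(-21.3))/(3.4-(-25.8)) = 32.2/29.2 = 1.1027

1.1027


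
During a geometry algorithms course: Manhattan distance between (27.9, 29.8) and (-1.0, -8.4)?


|27.9-(-1)| + |29.8-(-8.4)| = 28.9 + 38.2 = 67.1

67.1


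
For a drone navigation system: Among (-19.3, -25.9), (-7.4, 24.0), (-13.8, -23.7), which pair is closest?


d(P0,P1) = 51.2993, d(P0,P2) = 5.9237, d(P1,P2) = 48.1274
Closest: P0 and P2

Closest pair: (-19.3, -25.9) and (-13.8, -23.7), distance = 5.9237


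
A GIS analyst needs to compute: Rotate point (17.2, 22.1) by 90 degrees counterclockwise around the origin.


90° CCW: (x,y) -> (-y, x)
(17.2,22.1) -> (-22.1, 17.2)

(-22.1, 17.2)


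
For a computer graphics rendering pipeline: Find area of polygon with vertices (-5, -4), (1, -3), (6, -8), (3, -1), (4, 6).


Shoelace sum: ((-5)*(-3) - 1*(-4)) + (1*(-8) - 6*(-3)) + (6*(-1) - 3*(-8)) + (3*6 - 4*(-1)) + (4*(-4) - (-5)*6)
= 83
Area = |83|/2 = 41.5

41.5


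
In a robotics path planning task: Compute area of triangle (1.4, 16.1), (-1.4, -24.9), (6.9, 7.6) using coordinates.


Area = |x_A(y_B-y_C) + x_B(y_C-y_A) + x_C(y_A-y_B)|/2
= |(-45.5) + 11.9 + 282.9|/2
= 249.3/2 = 124.65

124.65


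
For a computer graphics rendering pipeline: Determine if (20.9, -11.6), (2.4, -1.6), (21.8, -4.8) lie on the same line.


Cross product: (2.4-20.9)*((-4.8)-(-11.6)) - ((-1.6)-(-11.6))*(21.8-20.9)
= -134.8

No, not collinear


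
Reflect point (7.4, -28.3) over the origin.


Reflection over origin: (x,y) -> (-x,-y)
(7.4, -28.3) -> (-7.4, 28.3)

(-7.4, 28.3)


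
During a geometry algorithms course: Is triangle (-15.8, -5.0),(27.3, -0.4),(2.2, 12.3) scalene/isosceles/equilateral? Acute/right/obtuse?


Side lengths squared: AB^2=1878.77, BC^2=791.3, CA^2=623.29
Sorted: [623.29, 791.3, 1878.77]
By sides: Scalene, By angles: Obtuse

Scalene, Obtuse


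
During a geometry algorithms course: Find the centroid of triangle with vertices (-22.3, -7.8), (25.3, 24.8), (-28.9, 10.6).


Centroid = ((x_A+x_B+x_C)/3, (y_A+y_B+y_C)/3)
= (((-22.3)+25.3+(-28.9))/3, ((-7.8)+24.8+10.6)/3)
= (-8.6333, 9.2)

(-8.6333, 9.2)


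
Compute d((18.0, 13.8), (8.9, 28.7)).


dx=-9.1, dy=14.9
d^2 = (-9.1)^2 + 14.9^2 = 304.82
d = sqrt(304.82) = 17.4591

17.4591


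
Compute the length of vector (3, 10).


|u| = sqrt(3^2 + 10^2) = sqrt(109) = 10.4403

10.4403


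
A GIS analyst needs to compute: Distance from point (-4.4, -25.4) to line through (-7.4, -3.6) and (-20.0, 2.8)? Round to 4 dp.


|cross product| = 255.48
|line direction| = sqrt(199.72) = 14.1322
Distance = 255.48/sqrt(199.72) = 18.0778

18.0778


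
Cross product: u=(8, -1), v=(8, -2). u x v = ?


u x v = u_x*v_y - u_y*v_x = 8*(-2) - (-1)*8
= (-16) - (-8) = -8

-8


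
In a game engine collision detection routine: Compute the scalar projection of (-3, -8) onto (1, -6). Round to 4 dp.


u.v = 45, |v| = sqrt(37) = 6.0828
Scalar projection = u.v / |v| = 45 / sqrt(37) = 7.398

7.398


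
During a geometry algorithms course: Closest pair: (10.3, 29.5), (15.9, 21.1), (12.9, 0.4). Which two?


d(P0,P1) = 10.0955, d(P0,P2) = 29.2159, d(P1,P2) = 20.9163
Closest: P0 and P1

Closest pair: (10.3, 29.5) and (15.9, 21.1), distance = 10.0955


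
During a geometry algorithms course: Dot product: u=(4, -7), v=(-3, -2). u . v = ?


u . v = u_x*v_x + u_y*v_y = 4*(-3) + (-7)*(-2)
= (-12) + 14 = 2

2


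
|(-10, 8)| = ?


|u| = sqrt((-10)^2 + 8^2) = sqrt(164) = 12.8062

12.8062


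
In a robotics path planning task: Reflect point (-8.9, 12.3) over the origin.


Reflection over origin: (x,y) -> (-x,-y)
(-8.9, 12.3) -> (8.9, -12.3)

(8.9, -12.3)


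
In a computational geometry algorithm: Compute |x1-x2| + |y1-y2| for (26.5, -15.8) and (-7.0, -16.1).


|26.5-(-7)| + |(-15.8)-(-16.1)| = 33.5 + 0.3 = 33.8

33.8


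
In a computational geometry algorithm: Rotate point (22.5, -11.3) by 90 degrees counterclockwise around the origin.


90° CCW: (x,y) -> (-y, x)
(22.5,-11.3) -> (11.3, 22.5)

(11.3, 22.5)


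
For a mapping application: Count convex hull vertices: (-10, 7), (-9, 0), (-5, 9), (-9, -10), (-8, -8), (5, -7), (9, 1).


Convex hull vertices (CCW): (-10, 7), (-9, -10), (5, -7), (9, 1), (-5, 9)
Count = 5

5


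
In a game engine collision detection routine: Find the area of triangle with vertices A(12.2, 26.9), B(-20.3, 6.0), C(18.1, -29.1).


Area = |x_A(y_B-y_C) + x_B(y_C-y_A) + x_C(y_A-y_B)|/2
= |428.22 + 1136.8 + 378.29|/2
= 1943.31/2 = 971.655

971.655


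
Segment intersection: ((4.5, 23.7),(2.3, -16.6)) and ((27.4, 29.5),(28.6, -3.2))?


Cross products: d1=-755.79, d2=-876.09, d3=910.11, d4=1030.41
d1*d2 < 0 and d3*d4 < 0? no

No, they don't intersect


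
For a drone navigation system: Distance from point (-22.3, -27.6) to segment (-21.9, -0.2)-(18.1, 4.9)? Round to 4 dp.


Project P onto AB: t = 0 (clamped to [0,1])
Closest point on segment: (-21.9, -0.2)
Distance: 27.4029

27.4029


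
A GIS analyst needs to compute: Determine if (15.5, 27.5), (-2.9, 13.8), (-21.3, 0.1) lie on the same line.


Cross product: ((-2.9)-15.5)*(0.1-27.5) - (13.8-27.5)*((-21.3)-15.5)
= 0

Yes, collinear


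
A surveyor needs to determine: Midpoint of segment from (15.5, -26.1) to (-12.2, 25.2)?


M = ((15.5+(-12.2))/2, ((-26.1)+25.2)/2)
= (1.65, -0.45)

(1.65, -0.45)


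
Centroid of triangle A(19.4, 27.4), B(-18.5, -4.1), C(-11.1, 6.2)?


Centroid = ((x_A+x_B+x_C)/3, (y_A+y_B+y_C)/3)
= ((19.4+(-18.5)+(-11.1))/3, (27.4+(-4.1)+6.2)/3)
= (-3.4, 9.8333)

(-3.4, 9.8333)


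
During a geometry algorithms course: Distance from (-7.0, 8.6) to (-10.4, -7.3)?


dx=-3.4, dy=-15.9
d^2 = (-3.4)^2 + (-15.9)^2 = 264.37
d = sqrt(264.37) = 16.2595

16.2595


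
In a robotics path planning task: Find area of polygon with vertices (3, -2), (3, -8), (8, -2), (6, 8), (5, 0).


Shoelace sum: (3*(-8) - 3*(-2)) + (3*(-2) - 8*(-8)) + (8*8 - 6*(-2)) + (6*0 - 5*8) + (5*(-2) - 3*0)
= 66
Area = |66|/2 = 33

33


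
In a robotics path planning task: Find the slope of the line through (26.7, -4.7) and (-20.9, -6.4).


slope = (y2-y1)/(x2-x1) = ((-6.4)-(-4.7))/((-20.9)-26.7) = (-1.7)/(-47.6) = 0.0357

0.0357


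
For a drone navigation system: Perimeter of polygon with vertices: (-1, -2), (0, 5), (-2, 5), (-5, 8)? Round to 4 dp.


Sides: (-1, -2)->(0, 5): sqrt(50) = 7.071068, (0, 5)->(-2, 5): sqrt(4) = 2, (-2, 5)->(-5, 8): sqrt(18) = 4.242641, (-5, 8)->(-1, -2): sqrt(116) = 10.77033
Sum = 24.084039
Perimeter = 24.084

24.084


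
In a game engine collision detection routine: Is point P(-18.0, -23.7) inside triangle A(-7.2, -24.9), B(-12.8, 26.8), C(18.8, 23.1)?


Cross products: AB x AP = 551.64, BC x BP = -1615.04, CA x CP = -549.6
All same sign? no

No, outside


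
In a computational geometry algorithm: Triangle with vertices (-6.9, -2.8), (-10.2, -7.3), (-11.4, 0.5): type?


Side lengths squared: AB^2=31.14, BC^2=62.28, CA^2=31.14
Sorted: [31.14, 31.14, 62.28]
By sides: Isosceles, By angles: Right

Isosceles, Right


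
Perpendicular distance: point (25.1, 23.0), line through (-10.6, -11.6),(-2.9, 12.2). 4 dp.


|cross product| = 583.24
|line direction| = sqrt(625.73) = 25.0146
Distance = 583.24/sqrt(625.73) = 23.316

23.316


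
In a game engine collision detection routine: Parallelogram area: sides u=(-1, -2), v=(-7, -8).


|u x v| = |(-1)*(-8) - (-2)*(-7)|
= |8 - 14| = 6

6


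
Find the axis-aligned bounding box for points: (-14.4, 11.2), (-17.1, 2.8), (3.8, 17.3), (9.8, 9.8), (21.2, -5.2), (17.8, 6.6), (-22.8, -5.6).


x range: [-22.8, 21.2]
y range: [-5.6, 17.3]
Bounding box: (-22.8,-5.6) to (21.2,17.3)

(-22.8,-5.6) to (21.2,17.3)


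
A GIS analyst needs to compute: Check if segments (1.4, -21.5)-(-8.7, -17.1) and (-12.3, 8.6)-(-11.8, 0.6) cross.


Cross products: d1=94.55, d2=15.95, d3=-243.73, d4=-165.13
d1*d2 < 0 and d3*d4 < 0? no

No, they don't intersect


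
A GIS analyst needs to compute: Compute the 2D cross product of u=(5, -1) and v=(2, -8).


u x v = u_x*v_y - u_y*v_x = 5*(-8) - (-1)*2
= (-40) - (-2) = -38

-38


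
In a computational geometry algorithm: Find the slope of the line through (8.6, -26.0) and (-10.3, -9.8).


slope = (y2-y1)/(x2-x1) = ((-9.8)-(-26))/((-10.3)-8.6) = 16.2/(-18.9) = -0.8571

-0.8571


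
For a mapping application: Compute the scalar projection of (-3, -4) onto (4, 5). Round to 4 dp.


u.v = -32, |v| = sqrt(41) = 6.4031
Scalar projection = u.v / |v| = -32 / sqrt(41) = -4.9976

-4.9976


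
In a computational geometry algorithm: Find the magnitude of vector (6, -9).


|u| = sqrt(6^2 + (-9)^2) = sqrt(117) = 10.8167

10.8167


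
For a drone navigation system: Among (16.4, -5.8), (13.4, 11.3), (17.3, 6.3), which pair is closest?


d(P0,P1) = 17.3612, d(P0,P2) = 12.1334, d(P1,P2) = 6.3411
Closest: P1 and P2

Closest pair: (13.4, 11.3) and (17.3, 6.3), distance = 6.3411


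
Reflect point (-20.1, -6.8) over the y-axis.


Reflection over y-axis: (x,y) -> (-x,y)
(-20.1, -6.8) -> (20.1, -6.8)

(20.1, -6.8)


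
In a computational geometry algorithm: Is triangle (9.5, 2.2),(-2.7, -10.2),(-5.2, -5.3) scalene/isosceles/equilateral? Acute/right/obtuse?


Side lengths squared: AB^2=302.6, BC^2=30.26, CA^2=272.34
Sorted: [30.26, 272.34, 302.6]
By sides: Scalene, By angles: Right

Scalene, Right


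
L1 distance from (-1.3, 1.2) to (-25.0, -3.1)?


|(-1.3)-(-25)| + |1.2-(-3.1)| = 23.7 + 4.3 = 28

28


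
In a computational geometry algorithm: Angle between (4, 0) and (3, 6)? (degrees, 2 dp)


u.v = 12, |u| = sqrt(16) = 4, |v| = sqrt(45) = 6.7082
cos(theta) = u.v/(|u||v|) = 12/sqrt(720) = 0.447214
theta = acos(0.447214) = 63.43 degrees

63.43 degrees


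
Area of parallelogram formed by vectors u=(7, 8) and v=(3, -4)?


|u x v| = |7*(-4) - 8*3|
= |(-28) - 24| = 52

52


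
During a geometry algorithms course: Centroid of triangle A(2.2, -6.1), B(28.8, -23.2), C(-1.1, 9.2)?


Centroid = ((x_A+x_B+x_C)/3, (y_A+y_B+y_C)/3)
= ((2.2+28.8+(-1.1))/3, ((-6.1)+(-23.2)+9.2)/3)
= (9.9667, -6.7)

(9.9667, -6.7)


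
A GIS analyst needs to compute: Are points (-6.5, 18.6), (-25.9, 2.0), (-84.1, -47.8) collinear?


Cross product: ((-25.9)-(-6.5))*((-47.8)-18.6) - (2-18.6)*((-84.1)-(-6.5))
= 0

Yes, collinear


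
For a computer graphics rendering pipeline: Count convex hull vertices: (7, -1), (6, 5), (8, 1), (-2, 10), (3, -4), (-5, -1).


Convex hull vertices (CCW): (-5, -1), (3, -4), (7, -1), (8, 1), (6, 5), (-2, 10)
Count = 6

6


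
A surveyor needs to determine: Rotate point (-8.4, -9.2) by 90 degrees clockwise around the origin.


90° CW: (x,y) -> (y, -x)
(-8.4,-9.2) -> (-9.2, 8.4)

(-9.2, 8.4)


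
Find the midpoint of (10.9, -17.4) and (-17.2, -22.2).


M = ((10.9+(-17.2))/2, ((-17.4)+(-22.2))/2)
= (-3.15, -19.8)

(-3.15, -19.8)


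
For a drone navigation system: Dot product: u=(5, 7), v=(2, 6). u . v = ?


u . v = u_x*v_x + u_y*v_y = 5*2 + 7*6
= 10 + 42 = 52

52


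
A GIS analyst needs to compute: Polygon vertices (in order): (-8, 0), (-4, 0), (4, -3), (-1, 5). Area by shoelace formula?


Shoelace sum: ((-8)*0 - (-4)*0) + ((-4)*(-3) - 4*0) + (4*5 - (-1)*(-3)) + ((-1)*0 - (-8)*5)
= 69
Area = |69|/2 = 34.5

34.5


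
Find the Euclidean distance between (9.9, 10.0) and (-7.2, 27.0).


dx=-17.1, dy=17
d^2 = (-17.1)^2 + 17^2 = 581.41
d = sqrt(581.41) = 24.1124

24.1124


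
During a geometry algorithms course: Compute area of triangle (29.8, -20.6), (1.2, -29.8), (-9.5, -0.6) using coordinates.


Area = |x_A(y_B-y_C) + x_B(y_C-y_A) + x_C(y_A-y_B)|/2
= |(-870.16) + 24 + (-87.4)|/2
= 933.56/2 = 466.78

466.78


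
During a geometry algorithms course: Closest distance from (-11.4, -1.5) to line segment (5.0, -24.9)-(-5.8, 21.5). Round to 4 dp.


Project P onto AB: t = 0.5564 (clamped to [0,1])
Closest point on segment: (-1.0095, 0.9185)
Distance: 10.6683

10.6683


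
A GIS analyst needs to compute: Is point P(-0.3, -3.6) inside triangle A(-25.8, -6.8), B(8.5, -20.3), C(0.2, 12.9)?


Cross products: AB x AP = 454.01, BC x BP = 153.55, CA x CP = 419.15
All same sign? yes

Yes, inside


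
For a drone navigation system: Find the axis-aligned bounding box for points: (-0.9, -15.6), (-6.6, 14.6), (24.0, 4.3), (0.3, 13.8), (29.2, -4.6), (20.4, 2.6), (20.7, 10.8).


x range: [-6.6, 29.2]
y range: [-15.6, 14.6]
Bounding box: (-6.6,-15.6) to (29.2,14.6)

(-6.6,-15.6) to (29.2,14.6)


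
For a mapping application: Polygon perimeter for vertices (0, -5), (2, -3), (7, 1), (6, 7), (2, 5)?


Sides: (0, -5)->(2, -3): sqrt(8) = 2.828427, (2, -3)->(7, 1): sqrt(41) = 6.403124, (7, 1)->(6, 7): sqrt(37) = 6.082763, (6, 7)->(2, 5): sqrt(20) = 4.472136, (2, 5)->(0, -5): sqrt(104) = 10.198039
Sum = 29.984489
Perimeter = 29.9845

29.9845


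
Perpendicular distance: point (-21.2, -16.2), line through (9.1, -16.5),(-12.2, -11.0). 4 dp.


|cross product| = 160.26
|line direction| = sqrt(483.94) = 21.9986
Distance = 160.26/sqrt(483.94) = 7.285

7.285


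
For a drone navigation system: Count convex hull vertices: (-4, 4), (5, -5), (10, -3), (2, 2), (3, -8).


Convex hull vertices (CCW): (-4, 4), (3, -8), (10, -3), (2, 2)
Count = 4

4


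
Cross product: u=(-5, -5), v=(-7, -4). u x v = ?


u x v = u_x*v_y - u_y*v_x = (-5)*(-4) - (-5)*(-7)
= 20 - 35 = -15

-15


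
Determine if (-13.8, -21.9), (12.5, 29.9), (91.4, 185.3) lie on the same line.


Cross product: (12.5-(-13.8))*(185.3-(-21.9)) - (29.9-(-21.9))*(91.4-(-13.8))
= 0

Yes, collinear


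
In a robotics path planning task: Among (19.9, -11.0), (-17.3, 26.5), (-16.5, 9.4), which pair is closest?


d(P0,P1) = 52.8213, d(P0,P2) = 41.7267, d(P1,P2) = 17.1187
Closest: P1 and P2

Closest pair: (-17.3, 26.5) and (-16.5, 9.4), distance = 17.1187


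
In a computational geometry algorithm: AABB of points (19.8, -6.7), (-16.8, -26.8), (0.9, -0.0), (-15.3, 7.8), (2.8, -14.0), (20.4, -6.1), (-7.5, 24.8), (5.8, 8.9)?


x range: [-16.8, 20.4]
y range: [-26.8, 24.8]
Bounding box: (-16.8,-26.8) to (20.4,24.8)

(-16.8,-26.8) to (20.4,24.8)


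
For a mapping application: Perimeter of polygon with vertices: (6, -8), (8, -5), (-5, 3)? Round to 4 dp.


Sides: (6, -8)->(8, -5): sqrt(13) = 3.605551, (8, -5)->(-5, 3): sqrt(233) = 15.264338, (-5, 3)->(6, -8): sqrt(242) = 15.556349
Sum = 34.426238
Perimeter = 34.4262

34.4262


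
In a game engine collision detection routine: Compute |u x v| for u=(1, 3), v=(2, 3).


|u x v| = |1*3 - 3*2|
= |3 - 6| = 3

3


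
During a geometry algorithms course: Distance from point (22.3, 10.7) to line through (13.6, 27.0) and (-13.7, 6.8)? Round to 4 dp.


|cross product| = 620.73
|line direction| = sqrt(1153.33) = 33.9607
Distance = 620.73/sqrt(1153.33) = 18.2779

18.2779


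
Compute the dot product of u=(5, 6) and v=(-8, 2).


u . v = u_x*v_x + u_y*v_y = 5*(-8) + 6*2
= (-40) + 12 = -28

-28


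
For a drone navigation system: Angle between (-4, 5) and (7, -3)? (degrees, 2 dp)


u.v = -43, |u| = sqrt(41) = 6.4031, |v| = sqrt(58) = 7.6158
cos(theta) = u.v/(|u||v|) = -43/sqrt(2378) = -0.881785
theta = acos(-0.881785) = 151.86 degrees

151.86 degrees


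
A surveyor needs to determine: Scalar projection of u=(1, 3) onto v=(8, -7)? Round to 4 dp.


u.v = -13, |v| = sqrt(113) = 10.6301
Scalar projection = u.v / |v| = -13 / sqrt(113) = -1.2229

-1.2229


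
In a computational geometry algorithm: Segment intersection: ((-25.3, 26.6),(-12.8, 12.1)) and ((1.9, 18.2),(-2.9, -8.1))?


Cross products: d1=-755.68, d2=-357.33, d3=289.4, d4=-108.95
d1*d2 < 0 and d3*d4 < 0? no

No, they don't intersect


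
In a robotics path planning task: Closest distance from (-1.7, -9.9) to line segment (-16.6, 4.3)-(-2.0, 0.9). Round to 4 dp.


Project P onto AB: t = 1 (clamped to [0,1])
Closest point on segment: (-2, 0.9)
Distance: 10.8042

10.8042


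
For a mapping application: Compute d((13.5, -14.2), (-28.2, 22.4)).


dx=-41.7, dy=36.6
d^2 = (-41.7)^2 + 36.6^2 = 3078.45
d = sqrt(3078.45) = 55.4838

55.4838


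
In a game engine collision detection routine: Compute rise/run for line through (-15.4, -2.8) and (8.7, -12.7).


slope = (y2-y1)/(x2-x1) = ((-12.7)-(-2.8))/(8.7-(-15.4)) = (-9.9)/24.1 = -0.4108

-0.4108


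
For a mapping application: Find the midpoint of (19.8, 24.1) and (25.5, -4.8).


M = ((19.8+25.5)/2, (24.1+(-4.8))/2)
= (22.65, 9.65)

(22.65, 9.65)


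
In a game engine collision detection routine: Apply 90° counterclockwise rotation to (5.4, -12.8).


90° CCW: (x,y) -> (-y, x)
(5.4,-12.8) -> (12.8, 5.4)

(12.8, 5.4)


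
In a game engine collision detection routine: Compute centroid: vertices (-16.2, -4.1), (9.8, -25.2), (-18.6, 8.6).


Centroid = ((x_A+x_B+x_C)/3, (y_A+y_B+y_C)/3)
= (((-16.2)+9.8+(-18.6))/3, ((-4.1)+(-25.2)+8.6)/3)
= (-8.3333, -6.9)

(-8.3333, -6.9)


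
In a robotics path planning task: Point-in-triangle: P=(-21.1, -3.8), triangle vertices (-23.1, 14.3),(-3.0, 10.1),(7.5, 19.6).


Cross products: AB x AP = -355.41, BC x BP = 26, CA x CP = 564.46
All same sign? no

No, outside


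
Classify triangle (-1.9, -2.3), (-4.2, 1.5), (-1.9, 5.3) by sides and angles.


Side lengths squared: AB^2=19.73, BC^2=19.73, CA^2=57.76
Sorted: [19.73, 19.73, 57.76]
By sides: Isosceles, By angles: Obtuse

Isosceles, Obtuse


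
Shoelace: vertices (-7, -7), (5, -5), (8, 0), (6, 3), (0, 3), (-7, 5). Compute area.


Shoelace sum: ((-7)*(-5) - 5*(-7)) + (5*0 - 8*(-5)) + (8*3 - 6*0) + (6*3 - 0*3) + (0*5 - (-7)*3) + ((-7)*(-7) - (-7)*5)
= 257
Area = |257|/2 = 128.5

128.5


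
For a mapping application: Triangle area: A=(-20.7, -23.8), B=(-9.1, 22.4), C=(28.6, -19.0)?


Area = |x_A(y_B-y_C) + x_B(y_C-y_A) + x_C(y_A-y_B)|/2
= |(-856.98) + (-43.68) + (-1321.32)|/2
= 2221.98/2 = 1110.99

1110.99


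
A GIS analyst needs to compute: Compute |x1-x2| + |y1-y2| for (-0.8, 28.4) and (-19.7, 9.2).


|(-0.8)-(-19.7)| + |28.4-9.2| = 18.9 + 19.2 = 38.1

38.1


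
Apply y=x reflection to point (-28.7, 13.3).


Reflection over y=x: (x,y) -> (y,x)
(-28.7, 13.3) -> (13.3, -28.7)

(13.3, -28.7)


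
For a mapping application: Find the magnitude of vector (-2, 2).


|u| = sqrt((-2)^2 + 2^2) = sqrt(8) = 2.8284

2.8284


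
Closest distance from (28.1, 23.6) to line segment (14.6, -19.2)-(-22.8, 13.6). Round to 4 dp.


Project P onto AB: t = 0.3633 (clamped to [0,1])
Closest point on segment: (1.0138, -7.2848)
Distance: 41.0796

41.0796


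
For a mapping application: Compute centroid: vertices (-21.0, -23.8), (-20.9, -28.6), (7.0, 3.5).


Centroid = ((x_A+x_B+x_C)/3, (y_A+y_B+y_C)/3)
= (((-21)+(-20.9)+7)/3, ((-23.8)+(-28.6)+3.5)/3)
= (-11.6333, -16.3)

(-11.6333, -16.3)


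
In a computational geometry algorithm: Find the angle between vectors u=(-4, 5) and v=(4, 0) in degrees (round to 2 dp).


u.v = -16, |u| = sqrt(41) = 6.4031, |v| = sqrt(16) = 4
cos(theta) = u.v/(|u||v|) = -16/sqrt(656) = -0.624695
theta = acos(-0.624695) = 128.66 degrees

128.66 degrees


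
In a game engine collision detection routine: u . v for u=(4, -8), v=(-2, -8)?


u . v = u_x*v_x + u_y*v_y = 4*(-2) + (-8)*(-8)
= (-8) + 64 = 56

56


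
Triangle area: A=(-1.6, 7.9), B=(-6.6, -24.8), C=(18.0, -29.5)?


Area = |x_A(y_B-y_C) + x_B(y_C-y_A) + x_C(y_A-y_B)|/2
= |(-7.52) + 246.84 + 588.6|/2
= 827.92/2 = 413.96

413.96


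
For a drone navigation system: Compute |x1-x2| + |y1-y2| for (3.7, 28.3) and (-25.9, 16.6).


|3.7-(-25.9)| + |28.3-16.6| = 29.6 + 11.7 = 41.3

41.3


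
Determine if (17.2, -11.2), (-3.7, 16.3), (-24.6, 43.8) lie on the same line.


Cross product: ((-3.7)-17.2)*(43.8-(-11.2)) - (16.3-(-11.2))*((-24.6)-17.2)
= 0

Yes, collinear


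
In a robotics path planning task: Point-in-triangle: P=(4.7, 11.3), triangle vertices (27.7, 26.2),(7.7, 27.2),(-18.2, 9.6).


Cross products: AB x AP = 321, BC x BP = 359.01, CA x CP = -302.11
All same sign? no

No, outside


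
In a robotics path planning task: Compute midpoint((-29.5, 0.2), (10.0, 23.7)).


M = (((-29.5)+10)/2, (0.2+23.7)/2)
= (-9.75, 11.95)

(-9.75, 11.95)


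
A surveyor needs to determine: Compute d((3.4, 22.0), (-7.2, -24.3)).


dx=-10.6, dy=-46.3
d^2 = (-10.6)^2 + (-46.3)^2 = 2256.05
d = sqrt(2256.05) = 47.4979

47.4979


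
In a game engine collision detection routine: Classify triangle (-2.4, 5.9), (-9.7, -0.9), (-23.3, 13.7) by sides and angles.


Side lengths squared: AB^2=99.53, BC^2=398.12, CA^2=497.65
Sorted: [99.53, 398.12, 497.65]
By sides: Scalene, By angles: Right

Scalene, Right


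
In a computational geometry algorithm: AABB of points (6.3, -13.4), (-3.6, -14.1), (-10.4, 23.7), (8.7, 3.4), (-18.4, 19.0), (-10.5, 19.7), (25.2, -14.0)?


x range: [-18.4, 25.2]
y range: [-14.1, 23.7]
Bounding box: (-18.4,-14.1) to (25.2,23.7)

(-18.4,-14.1) to (25.2,23.7)


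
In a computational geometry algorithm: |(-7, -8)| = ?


|u| = sqrt((-7)^2 + (-8)^2) = sqrt(113) = 10.6301

10.6301


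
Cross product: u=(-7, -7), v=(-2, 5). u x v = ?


u x v = u_x*v_y - u_y*v_x = (-7)*5 - (-7)*(-2)
= (-35) - 14 = -49

-49


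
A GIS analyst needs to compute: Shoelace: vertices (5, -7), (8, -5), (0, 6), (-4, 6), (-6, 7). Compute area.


Shoelace sum: (5*(-5) - 8*(-7)) + (8*6 - 0*(-5)) + (0*6 - (-4)*6) + ((-4)*7 - (-6)*6) + ((-6)*(-7) - 5*7)
= 118
Area = |118|/2 = 59

59


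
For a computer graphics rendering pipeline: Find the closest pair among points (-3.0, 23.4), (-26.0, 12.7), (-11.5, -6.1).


d(P0,P1) = 25.3671, d(P0,P2) = 30.7002, d(P1,P2) = 23.7422
Closest: P1 and P2

Closest pair: (-26.0, 12.7) and (-11.5, -6.1), distance = 23.7422


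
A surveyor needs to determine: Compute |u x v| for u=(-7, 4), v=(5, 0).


|u x v| = |(-7)*0 - 4*5|
= |0 - 20| = 20

20


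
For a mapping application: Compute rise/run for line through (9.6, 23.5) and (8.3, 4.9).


slope = (y2-y1)/(x2-x1) = (4.9-23.5)/(8.3-9.6) = (-18.6)/(-1.3) = 14.3077

14.3077


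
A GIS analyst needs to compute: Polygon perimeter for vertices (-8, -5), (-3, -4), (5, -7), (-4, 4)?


Sides: (-8, -5)->(-3, -4): sqrt(26) = 5.09902, (-3, -4)->(5, -7): sqrt(73) = 8.544004, (5, -7)->(-4, 4): sqrt(202) = 14.21267, (-4, 4)->(-8, -5): sqrt(97) = 9.848858
Sum = 37.704552
Perimeter = 37.7046

37.7046


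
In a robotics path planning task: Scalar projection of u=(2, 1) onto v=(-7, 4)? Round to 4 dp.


u.v = -10, |v| = sqrt(65) = 8.0623
Scalar projection = u.v / |v| = -10 / sqrt(65) = -1.2403

-1.2403


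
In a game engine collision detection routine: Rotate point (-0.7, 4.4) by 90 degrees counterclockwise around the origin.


90° CCW: (x,y) -> (-y, x)
(-0.7,4.4) -> (-4.4, -0.7)

(-4.4, -0.7)


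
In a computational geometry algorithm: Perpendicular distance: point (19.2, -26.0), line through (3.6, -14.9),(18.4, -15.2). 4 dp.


|cross product| = 159.6
|line direction| = sqrt(219.13) = 14.803
Distance = 159.6/sqrt(219.13) = 10.7816

10.7816


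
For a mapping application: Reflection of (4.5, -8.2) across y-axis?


Reflection over y-axis: (x,y) -> (-x,y)
(4.5, -8.2) -> (-4.5, -8.2)

(-4.5, -8.2)


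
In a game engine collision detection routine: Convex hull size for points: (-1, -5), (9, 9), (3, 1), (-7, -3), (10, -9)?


Convex hull vertices (CCW): (-7, -3), (10, -9), (9, 9)
Count = 3

3


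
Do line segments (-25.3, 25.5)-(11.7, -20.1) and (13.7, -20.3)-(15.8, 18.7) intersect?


Cross products: d1=1617.18, d2=78.42, d3=83.8, d4=1622.56
d1*d2 < 0 and d3*d4 < 0? no

No, they don't intersect


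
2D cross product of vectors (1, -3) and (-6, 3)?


u x v = u_x*v_y - u_y*v_x = 1*3 - (-3)*(-6)
= 3 - 18 = -15

-15


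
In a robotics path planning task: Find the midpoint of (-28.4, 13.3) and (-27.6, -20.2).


M = (((-28.4)+(-27.6))/2, (13.3+(-20.2))/2)
= (-28, -3.45)

(-28, -3.45)


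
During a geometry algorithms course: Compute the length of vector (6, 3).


|u| = sqrt(6^2 + 3^2) = sqrt(45) = 6.7082

6.7082


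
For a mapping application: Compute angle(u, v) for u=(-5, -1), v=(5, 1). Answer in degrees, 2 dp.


u.v = -26, |u| = sqrt(26) = 5.099, |v| = sqrt(26) = 5.099
cos(theta) = u.v/(|u||v|) = -26/sqrt(676) = -1
theta = acos(-1) = 180 degrees

180 degrees


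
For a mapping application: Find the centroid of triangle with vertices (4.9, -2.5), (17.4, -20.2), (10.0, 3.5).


Centroid = ((x_A+x_B+x_C)/3, (y_A+y_B+y_C)/3)
= ((4.9+17.4+10)/3, ((-2.5)+(-20.2)+3.5)/3)
= (10.7667, -6.4)

(10.7667, -6.4)


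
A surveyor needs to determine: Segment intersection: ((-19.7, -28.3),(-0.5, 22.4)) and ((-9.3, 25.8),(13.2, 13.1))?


Cross products: d1=-1349.33, d2=35.26, d3=511.44, d4=-873.15
d1*d2 < 0 and d3*d4 < 0? yes

Yes, they intersect


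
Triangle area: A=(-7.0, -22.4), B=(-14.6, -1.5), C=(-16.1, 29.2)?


Area = |x_A(y_B-y_C) + x_B(y_C-y_A) + x_C(y_A-y_B)|/2
= |214.9 + (-753.36) + 336.49|/2
= 201.97/2 = 100.985

100.985


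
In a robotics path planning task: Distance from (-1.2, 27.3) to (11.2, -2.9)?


dx=12.4, dy=-30.2
d^2 = 12.4^2 + (-30.2)^2 = 1065.8
d = sqrt(1065.8) = 32.6466

32.6466


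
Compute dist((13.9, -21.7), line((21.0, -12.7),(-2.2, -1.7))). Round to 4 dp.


|cross product| = 286.9
|line direction| = sqrt(659.24) = 25.6757
Distance = 286.9/sqrt(659.24) = 11.174

11.174


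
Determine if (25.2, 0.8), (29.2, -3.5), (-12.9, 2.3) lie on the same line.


Cross product: (29.2-25.2)*(2.3-0.8) - ((-3.5)-0.8)*((-12.9)-25.2)
= -157.83

No, not collinear


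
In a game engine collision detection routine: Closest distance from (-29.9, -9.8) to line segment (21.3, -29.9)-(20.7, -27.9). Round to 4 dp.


Project P onto AB: t = 1 (clamped to [0,1])
Closest point on segment: (20.7, -27.9)
Distance: 53.7398

53.7398


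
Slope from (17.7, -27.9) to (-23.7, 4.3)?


slope = (y2-y1)/(x2-x1) = (4.3-(-27.9))/((-23.7)-17.7) = 32.2/(-41.4) = -0.7778

-0.7778


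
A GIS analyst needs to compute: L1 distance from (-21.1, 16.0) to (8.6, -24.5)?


|(-21.1)-8.6| + |16-(-24.5)| = 29.7 + 40.5 = 70.2

70.2


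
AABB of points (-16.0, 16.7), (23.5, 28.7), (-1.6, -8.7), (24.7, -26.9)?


x range: [-16, 24.7]
y range: [-26.9, 28.7]
Bounding box: (-16,-26.9) to (24.7,28.7)

(-16,-26.9) to (24.7,28.7)


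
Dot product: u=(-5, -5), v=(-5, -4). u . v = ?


u . v = u_x*v_x + u_y*v_y = (-5)*(-5) + (-5)*(-4)
= 25 + 20 = 45

45


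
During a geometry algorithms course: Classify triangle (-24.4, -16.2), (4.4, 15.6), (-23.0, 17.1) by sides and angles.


Side lengths squared: AB^2=1840.68, BC^2=753.01, CA^2=1110.85
Sorted: [753.01, 1110.85, 1840.68]
By sides: Scalene, By angles: Acute

Scalene, Acute


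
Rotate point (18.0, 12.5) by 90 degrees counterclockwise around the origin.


90° CCW: (x,y) -> (-y, x)
(18,12.5) -> (-12.5, 18)

(-12.5, 18)


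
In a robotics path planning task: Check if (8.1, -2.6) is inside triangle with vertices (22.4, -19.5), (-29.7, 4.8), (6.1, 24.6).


Cross products: AB x AP = -533, BC x BP = -1013.36, CA x CP = -355.16
All same sign? yes

Yes, inside


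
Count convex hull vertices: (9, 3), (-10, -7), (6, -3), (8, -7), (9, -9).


Convex hull vertices (CCW): (-10, -7), (9, -9), (9, 3)
Count = 3

3


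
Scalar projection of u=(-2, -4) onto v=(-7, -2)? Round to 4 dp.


u.v = 22, |v| = sqrt(53) = 7.2801
Scalar projection = u.v / |v| = 22 / sqrt(53) = 3.0219

3.0219


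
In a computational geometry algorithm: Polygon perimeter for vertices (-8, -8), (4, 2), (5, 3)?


Sides: (-8, -8)->(4, 2): sqrt(244) = 15.620499, (4, 2)->(5, 3): sqrt(2) = 1.414214, (5, 3)->(-8, -8): sqrt(290) = 17.029386
Sum = 34.064099
Perimeter = 34.0641

34.0641


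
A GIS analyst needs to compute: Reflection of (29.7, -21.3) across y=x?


Reflection over y=x: (x,y) -> (y,x)
(29.7, -21.3) -> (-21.3, 29.7)

(-21.3, 29.7)


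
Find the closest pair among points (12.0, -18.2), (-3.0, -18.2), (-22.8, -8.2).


d(P0,P1) = 15, d(P0,P2) = 36.2083, d(P1,P2) = 22.182
Closest: P0 and P1

Closest pair: (12.0, -18.2) and (-3.0, -18.2), distance = 15


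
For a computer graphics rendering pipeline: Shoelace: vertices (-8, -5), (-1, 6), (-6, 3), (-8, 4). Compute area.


Shoelace sum: ((-8)*6 - (-1)*(-5)) + ((-1)*3 - (-6)*6) + ((-6)*4 - (-8)*3) + ((-8)*(-5) - (-8)*4)
= 52
Area = |52|/2 = 26

26


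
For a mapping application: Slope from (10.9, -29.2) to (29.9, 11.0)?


slope = (y2-y1)/(x2-x1) = (11-(-29.2))/(29.9-10.9) = 40.2/19 = 2.1158

2.1158


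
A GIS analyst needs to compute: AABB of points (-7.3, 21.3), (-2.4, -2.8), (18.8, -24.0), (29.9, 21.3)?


x range: [-7.3, 29.9]
y range: [-24, 21.3]
Bounding box: (-7.3,-24) to (29.9,21.3)

(-7.3,-24) to (29.9,21.3)
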